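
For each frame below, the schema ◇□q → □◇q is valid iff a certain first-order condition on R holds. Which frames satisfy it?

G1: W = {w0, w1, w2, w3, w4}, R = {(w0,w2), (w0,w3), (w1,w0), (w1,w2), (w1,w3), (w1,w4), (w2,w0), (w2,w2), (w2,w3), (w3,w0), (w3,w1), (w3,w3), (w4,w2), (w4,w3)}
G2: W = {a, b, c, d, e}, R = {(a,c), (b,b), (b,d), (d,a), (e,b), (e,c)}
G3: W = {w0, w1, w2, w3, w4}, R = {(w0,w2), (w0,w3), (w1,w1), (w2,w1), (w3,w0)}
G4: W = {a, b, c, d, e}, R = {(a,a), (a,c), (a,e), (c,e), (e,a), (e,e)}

G1, G4

Frame correspondent (Sahlqvist): ∀x ∀y ∀z (Rxy ∧ Rxz → ∃w (Ryw ∧ Rzw)) — i.e. convergence.
G1: condition met.
G2: fails — Rac and Rac but c and c have no common successor.
G3: fails — Rw0w2 and Rw0w3 but w2 and w3 have no common successor.
G4: condition met.
Valid on: G1, G4.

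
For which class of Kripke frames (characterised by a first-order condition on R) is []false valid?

emptiness of R: forall x forall y ~Rxy

□⊥ is valid iff no world has any successor (otherwise □⊥ fails at any world with one).
The converse is a direct semantic check.
Frame condition: forall x forall y ~Rxy.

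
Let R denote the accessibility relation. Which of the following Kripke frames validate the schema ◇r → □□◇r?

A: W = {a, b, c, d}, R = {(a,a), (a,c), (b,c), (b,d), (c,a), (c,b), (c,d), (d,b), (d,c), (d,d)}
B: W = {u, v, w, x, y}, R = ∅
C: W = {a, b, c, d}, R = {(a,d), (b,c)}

Frame correspondent (Sahlqvist): ∀x ∀y ∀z ((xRy ∧ xR²z) → ∃w (y = w ∧ zRw)) — i.e. a generalized confluence (Geach) condition.
A: fails — aRa, aR²b but no w with a=w and bRw.
B: ✓.
C: ✓.
Valid on: B, C.

B, C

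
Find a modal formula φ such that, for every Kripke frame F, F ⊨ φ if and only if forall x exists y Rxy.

□r → ◇r

This is seriality; the standard corresponding axiom is D: □r → ◇r.
Suppose □r→◇r is valid. At any x set V(r)=W. Then □r at x, so ◇r at x, so x has a successor.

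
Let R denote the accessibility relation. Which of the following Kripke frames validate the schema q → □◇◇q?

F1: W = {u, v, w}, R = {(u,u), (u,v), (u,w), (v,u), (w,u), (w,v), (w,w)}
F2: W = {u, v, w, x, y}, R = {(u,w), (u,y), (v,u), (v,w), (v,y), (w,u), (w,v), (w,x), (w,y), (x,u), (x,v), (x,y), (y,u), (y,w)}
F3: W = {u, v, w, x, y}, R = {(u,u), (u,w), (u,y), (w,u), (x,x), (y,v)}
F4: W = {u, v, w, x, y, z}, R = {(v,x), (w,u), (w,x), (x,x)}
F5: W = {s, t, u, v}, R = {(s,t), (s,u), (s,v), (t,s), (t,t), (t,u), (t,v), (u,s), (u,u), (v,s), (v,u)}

Frame correspondent (Sahlqvist): ∀x ∀z (xRz → ∃w (x = w ∧ zR²w)) — i.e. a generalized confluence (Geach) condition.
F1: satisfies the condition.
F2: satisfies the condition.
F3: fails — uRy but no t with u=t and yR²t.
F4: fails — vRx but no t with v=t and xR²t.
F5: satisfies the condition.

F1, F2, F5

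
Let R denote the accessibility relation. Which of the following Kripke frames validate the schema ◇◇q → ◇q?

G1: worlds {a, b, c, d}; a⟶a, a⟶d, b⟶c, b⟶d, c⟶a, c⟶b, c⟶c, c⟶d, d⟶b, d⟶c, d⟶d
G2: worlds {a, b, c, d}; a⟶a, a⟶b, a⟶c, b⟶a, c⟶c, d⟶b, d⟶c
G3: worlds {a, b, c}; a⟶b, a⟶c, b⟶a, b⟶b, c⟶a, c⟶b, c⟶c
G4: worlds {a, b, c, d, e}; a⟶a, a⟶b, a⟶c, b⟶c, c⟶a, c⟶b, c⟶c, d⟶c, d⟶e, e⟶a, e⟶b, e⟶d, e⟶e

none

The schema corresponds to transitivity: ∀x ∀y ∀z (Rxy ∧ Ryz → Rxz).
G1: fails — Rbc and Rcb but not Rbb.
G2: fails — Rba and Rab but not Rbb.
G3: fails — Rab and Rba but not Raa.
G4: fails — Rbc and Rcb but not Rbb.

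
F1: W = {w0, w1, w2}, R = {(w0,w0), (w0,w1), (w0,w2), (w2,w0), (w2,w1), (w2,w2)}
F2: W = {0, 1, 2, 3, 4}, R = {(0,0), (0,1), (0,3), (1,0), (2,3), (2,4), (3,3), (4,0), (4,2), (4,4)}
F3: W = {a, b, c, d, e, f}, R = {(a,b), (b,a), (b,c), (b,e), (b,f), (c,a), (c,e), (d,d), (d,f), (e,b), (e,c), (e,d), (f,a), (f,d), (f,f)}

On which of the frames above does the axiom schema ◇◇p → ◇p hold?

F1

This is the axiom for transitivity; its first-order frame correspondent is ∀x ∀y ∀z (Rxy ∧ Ryz → Rxz).
F1: condition met.
F2: fails — R10 and R01 but not R11.
F3: fails — Reb and Rbf but not Ref.
Valid on: F1.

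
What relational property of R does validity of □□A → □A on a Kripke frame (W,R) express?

density

Suppose □□A→□A is valid. Take Rxy and set V(A)={w : xR²w}. Then □□A at x, so □A at x, so A at y, i.e. ∃z(Rxz∧Rzy).
Conversely, on a frame with density the schema holds at every world under every valuation.
Frame condition: ∀x ∀y (Rxy → ∃z (Rxz ∧ Rzy)).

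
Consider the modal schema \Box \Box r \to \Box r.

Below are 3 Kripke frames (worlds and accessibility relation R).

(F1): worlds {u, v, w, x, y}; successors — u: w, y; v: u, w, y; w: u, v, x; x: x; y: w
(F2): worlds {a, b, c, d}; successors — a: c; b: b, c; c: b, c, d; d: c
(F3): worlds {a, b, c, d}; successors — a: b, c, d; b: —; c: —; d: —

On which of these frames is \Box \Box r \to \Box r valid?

This is the axiom for density; its first-order frame correspondent is \forall x \forall y (Rxy \to \exists z (Rxz \wedge Rzy)).
(F1): fails — Ryw but no z with Ryz and Rzw.
(F2): satisfies the condition.
(F3): fails — Rac but no z with Raz and Rzc.
Valid on: (F2).

(F2)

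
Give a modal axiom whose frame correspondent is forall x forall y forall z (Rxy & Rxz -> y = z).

◇ψ → □ψ

This is partial functionality; the standard corresponding axiom is CD: ◇ψ → □ψ.
Suppose ◇ψ→□ψ is valid. Take Rxy, Rxz and set V(ψ)={y}. Then ◇ψ at x, so □ψ at x, so ψ at z, i.e. z=y.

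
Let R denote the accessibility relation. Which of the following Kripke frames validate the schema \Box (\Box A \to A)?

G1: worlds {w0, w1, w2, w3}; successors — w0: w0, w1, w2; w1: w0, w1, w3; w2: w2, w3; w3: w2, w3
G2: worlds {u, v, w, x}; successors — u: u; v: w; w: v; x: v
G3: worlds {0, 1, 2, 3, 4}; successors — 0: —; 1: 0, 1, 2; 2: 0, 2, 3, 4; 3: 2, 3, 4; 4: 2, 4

G1

This is the axiom for shift-reflexivity; its first-order frame correspondent is \forall x \forall y (Rxy \to Ryy).
G1: ✓.
G2: fails — Rvw but not Rww.
G3: fails — R10 but not R00.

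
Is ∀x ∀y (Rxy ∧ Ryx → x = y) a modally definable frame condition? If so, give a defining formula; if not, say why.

Modal frame validity is preserved under surjective bounded morphisms.
The 6-cycle (worlds w0,w1,w2,w3,w4,w5 with w0→w1→w2→w3→w4→w5→w0) is antisymmetric. Sending even-indexed worlds to • and odd-indexed worlds to ∘ is a surjective bounded morphism onto the two-world frame with •↔∘, which is not antisymmetric.
So no modal formula (or set of formulas) defines exactly the antisymmetric frames.

No — not modally definable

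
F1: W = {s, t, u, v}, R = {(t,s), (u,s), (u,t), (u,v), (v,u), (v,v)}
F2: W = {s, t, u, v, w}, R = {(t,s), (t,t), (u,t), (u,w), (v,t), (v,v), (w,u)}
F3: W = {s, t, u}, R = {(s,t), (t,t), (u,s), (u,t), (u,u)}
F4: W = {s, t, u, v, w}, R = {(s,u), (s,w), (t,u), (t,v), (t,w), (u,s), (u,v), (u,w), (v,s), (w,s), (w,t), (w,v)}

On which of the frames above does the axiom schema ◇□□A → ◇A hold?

Frame correspondent (Sahlqvist): ∀x ∀y (xRy → ∃w (yR²w ∧ xRw)) — i.e. a generalized confluence (Geach) condition.
F1: fails — tRs but no w with sR²w and tRw.
F2: fails — tRs but no w* with sR²w* and tRw*.
F3: holds.
F4: fails — wRv but no w* with vR²w* and wRw*.
Valid on: F3.

F3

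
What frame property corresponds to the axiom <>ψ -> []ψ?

Partial functionality

This schema is the CD axiom.
It corresponds to partial functionality: forall x forall y forall z (Rxy & Rxz -> y = z).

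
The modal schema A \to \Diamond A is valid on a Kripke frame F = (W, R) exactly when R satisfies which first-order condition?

Replacing A by ¬A and contraposing gives the equivalent schema □A → A.
Suppose □A→A is valid. At any x set V(A)={w : Rxw}. Then □A holds at x, so A holds at x, i.e. Rxx.
Conversely, on a frame with reflexivity the schema holds at every world under every valuation.
So the correspondent is reflexivity.

reflexivity: \forall x Rxx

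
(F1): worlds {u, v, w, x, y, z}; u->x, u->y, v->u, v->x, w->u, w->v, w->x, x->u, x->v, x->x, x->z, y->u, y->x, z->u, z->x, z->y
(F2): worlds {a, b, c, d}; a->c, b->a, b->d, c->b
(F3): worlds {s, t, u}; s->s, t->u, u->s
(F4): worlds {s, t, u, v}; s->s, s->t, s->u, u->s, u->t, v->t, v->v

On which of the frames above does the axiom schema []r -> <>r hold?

(F1), (F3)

The schema corresponds to seriality: forall x exists y Rxy.
(F1): satisfies the condition.
(F2): fails — world d has no successor.
(F3): satisfies the condition.
(F4): fails — world t has no successor.
Valid on: (F1), (F3).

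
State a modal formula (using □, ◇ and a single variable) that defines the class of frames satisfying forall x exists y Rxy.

□q → ◇q

A defining formula is □q → ◇q (the D axiom).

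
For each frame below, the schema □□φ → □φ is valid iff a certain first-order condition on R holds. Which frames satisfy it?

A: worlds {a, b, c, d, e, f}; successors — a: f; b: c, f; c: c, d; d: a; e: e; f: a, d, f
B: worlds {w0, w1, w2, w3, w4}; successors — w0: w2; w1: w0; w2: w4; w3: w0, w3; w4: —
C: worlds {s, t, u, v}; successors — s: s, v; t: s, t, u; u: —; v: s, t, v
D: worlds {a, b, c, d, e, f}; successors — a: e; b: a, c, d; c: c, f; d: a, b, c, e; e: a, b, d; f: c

C

Frame correspondent (Sahlqvist): ∀x ∀y (Rxy → ∃z (Rxz ∧ Rzy)) — i.e. density.
A: fails — Rda but no z with Rdz and Rza.
B: fails — Rw1w0 but no z with Rw1z and Rzw0.
C: condition met.
D: fails — Rae but no z with Raz and Rze.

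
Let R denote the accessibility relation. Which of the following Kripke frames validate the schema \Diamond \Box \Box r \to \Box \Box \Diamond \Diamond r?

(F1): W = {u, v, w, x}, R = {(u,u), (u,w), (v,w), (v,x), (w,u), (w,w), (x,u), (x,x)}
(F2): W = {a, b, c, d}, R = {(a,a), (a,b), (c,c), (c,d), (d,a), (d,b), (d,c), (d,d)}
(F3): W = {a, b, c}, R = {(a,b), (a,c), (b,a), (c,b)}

The schema corresponds to a generalized confluence (Geach) condition: \forall x \forall y \forall z ((xRy \wedge x R^2 z) \to \exists w (y R^2 w \wedge z R^2 w)).
(F1): condition met.
(F2): fails — aRa, aR²b but no w with aR²w and bR²w.
(F3): fails — aRc, aR²b but no w with cR²w and bR²w.
Valid on: (F1).

(F1)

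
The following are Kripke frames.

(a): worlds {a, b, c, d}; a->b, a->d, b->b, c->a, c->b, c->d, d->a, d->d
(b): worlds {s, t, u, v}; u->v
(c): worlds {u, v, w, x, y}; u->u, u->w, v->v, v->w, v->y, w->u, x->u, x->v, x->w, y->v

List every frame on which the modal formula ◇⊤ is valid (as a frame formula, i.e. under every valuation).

(a), (c)

The schema corresponds to seriality: ∀x ∃y Rxy.
(a): condition met.
(b): fails — world s has no successor.
(c): condition met.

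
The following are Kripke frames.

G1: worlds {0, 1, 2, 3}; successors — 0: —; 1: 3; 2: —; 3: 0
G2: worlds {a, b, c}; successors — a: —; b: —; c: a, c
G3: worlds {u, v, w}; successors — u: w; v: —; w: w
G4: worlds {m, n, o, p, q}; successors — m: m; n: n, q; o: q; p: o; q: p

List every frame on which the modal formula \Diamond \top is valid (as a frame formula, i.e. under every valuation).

This is the axiom for seriality; its first-order frame correspondent is \forall x \exists y Rxy.
G1: fails — world 0 has no successor.
G2: fails — world a has no successor.
G3: fails — world v has no successor.
G4: condition met.
Valid on: G4.

G4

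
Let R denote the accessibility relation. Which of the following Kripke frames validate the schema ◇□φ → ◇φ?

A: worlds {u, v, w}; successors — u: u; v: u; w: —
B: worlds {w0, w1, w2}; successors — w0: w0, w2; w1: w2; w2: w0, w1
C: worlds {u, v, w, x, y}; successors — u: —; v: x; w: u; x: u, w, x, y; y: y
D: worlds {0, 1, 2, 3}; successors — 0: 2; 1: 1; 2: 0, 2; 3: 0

A

The schema corresponds to a generalized confluence (Geach) condition: ∀x ∀y (xRy → ∃w (yRw ∧ xRw)).
A: holds.
B: fails — w1Rw2 but no w with w2Rw and w1Rw.
C: fails — wRu but no t with uRt and wRt.
D: fails — 3R0 but no w with 0Rw and 3Rw.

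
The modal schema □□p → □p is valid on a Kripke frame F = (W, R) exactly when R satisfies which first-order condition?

density: ∀x ∀y (Rxy → ∃z (Rxz ∧ Rzy))

This schema is the C4 axiom.
Its frame correspondent is density — ∀x ∀y (Rxy → ∃z (Rxz ∧ Rzy)).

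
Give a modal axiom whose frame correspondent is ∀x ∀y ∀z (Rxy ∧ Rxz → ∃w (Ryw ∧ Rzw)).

A defining formula is ◇□s → □◇s (the .2 axiom).

◇□s → □◇s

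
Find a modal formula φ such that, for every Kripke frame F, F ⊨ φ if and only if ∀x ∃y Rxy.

□q → ◇q

The condition is seriality. The D schema □q → ◇q defines it.
Suppose □q→◇q is valid. At any x set V(q)=W. Then □q at x, so ◇q at x, so x has a successor.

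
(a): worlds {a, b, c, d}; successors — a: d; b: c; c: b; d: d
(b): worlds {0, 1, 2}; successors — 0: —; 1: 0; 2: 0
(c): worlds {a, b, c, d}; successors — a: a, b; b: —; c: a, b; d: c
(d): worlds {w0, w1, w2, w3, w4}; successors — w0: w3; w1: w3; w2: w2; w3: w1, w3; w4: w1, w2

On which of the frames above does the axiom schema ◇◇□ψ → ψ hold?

(b)

Frame correspondent (Sahlqvist): ∀x ∀y (xR²y → ∃w (yRw ∧ x = w)) — i.e. a generalized confluence (Geach) condition.
(a): fails — aR²d but no w with dRw and a=w.
(b): ✓.
(c): fails — aR²b but no w with bRw and a=w.
(d): fails — w0R²w1 but no w with w1Rw and w0=w.
Valid on: (b).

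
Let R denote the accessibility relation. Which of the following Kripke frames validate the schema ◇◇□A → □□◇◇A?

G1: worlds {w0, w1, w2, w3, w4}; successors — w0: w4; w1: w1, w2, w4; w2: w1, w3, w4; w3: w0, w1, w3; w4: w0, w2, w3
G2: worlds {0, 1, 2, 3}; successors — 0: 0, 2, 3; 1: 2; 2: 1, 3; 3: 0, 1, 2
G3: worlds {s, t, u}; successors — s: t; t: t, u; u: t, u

G3

The schema corresponds to a generalized confluence (Geach) condition: ∀x ∀y ∀z ((xR²y ∧ xR²z) → ∃w (yRw ∧ zR²w)).
G1: fails — w0R²w0, w0R²w0 but no w with w0Rw and w0R²w.
G2: fails — 0R²1, 0R²1 but no w with 1Rw and 1R²w.
G3: condition met.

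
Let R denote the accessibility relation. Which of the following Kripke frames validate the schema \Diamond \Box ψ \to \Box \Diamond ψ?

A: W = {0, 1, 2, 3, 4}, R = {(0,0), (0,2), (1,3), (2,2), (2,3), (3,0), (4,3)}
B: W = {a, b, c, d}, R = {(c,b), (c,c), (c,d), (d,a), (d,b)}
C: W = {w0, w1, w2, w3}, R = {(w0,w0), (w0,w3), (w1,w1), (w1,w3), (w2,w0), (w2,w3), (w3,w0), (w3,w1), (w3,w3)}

This is the axiom for convergence; its first-order frame correspondent is \forall x \forall y \forall z (Rxy \wedge Rxz \to \exists w (Ryw \wedge Rzw)).
A: fails — R23 and R22 but 3 and 2 have no common successor.
B: fails — Rcc and Rcb but c and b have no common successor.
C: condition met.

C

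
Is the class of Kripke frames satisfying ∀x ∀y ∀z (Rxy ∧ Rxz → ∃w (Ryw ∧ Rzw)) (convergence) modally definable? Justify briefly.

Definable; ◇□p → □◇p defines it

Yes: it is convergence, defined by the .2 schema ◇□p → □◇p.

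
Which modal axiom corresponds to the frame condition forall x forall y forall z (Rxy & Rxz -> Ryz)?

◇s → □◇s

The condition is the Euclidean property. The 5 schema ◇s → □◇s defines it.
Suppose ◇s→□◇s is valid. Take Rxy, Rxz and set V(s)={y}. Then ◇s at x, so □◇s at x, so ◇s at z, so some w with Rzw has s; w=y, i.e. Rzy. By symmetry of the argument, Ryz.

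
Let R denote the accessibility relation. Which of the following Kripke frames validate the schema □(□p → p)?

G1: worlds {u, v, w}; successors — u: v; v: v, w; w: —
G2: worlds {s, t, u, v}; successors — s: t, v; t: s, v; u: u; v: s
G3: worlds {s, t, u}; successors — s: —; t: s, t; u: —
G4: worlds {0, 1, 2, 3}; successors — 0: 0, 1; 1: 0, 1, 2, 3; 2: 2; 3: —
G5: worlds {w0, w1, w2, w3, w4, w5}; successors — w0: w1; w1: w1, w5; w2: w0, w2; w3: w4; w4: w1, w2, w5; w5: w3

The schema corresponds to shift-reflexivity: ∀x ∀y (Rxy → Ryy).
G1: fails — Rvw but not Rww.
G2: fails — Rtv but not Rvv.
G3: fails — Rts but not Rss.
G4: fails — R13 but not R33.
G5: fails — Rw1w5 but not Rw5w5.
Valid on no frame.

none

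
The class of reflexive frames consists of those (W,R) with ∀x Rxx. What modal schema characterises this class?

This is reflexivity; the standard corresponding axiom is T: □q → q.
Suppose □q→q is valid. At any x set V(q)={w : Rxw}. Then □q holds at x, so q holds at x, i.e. Rxx.

□q → q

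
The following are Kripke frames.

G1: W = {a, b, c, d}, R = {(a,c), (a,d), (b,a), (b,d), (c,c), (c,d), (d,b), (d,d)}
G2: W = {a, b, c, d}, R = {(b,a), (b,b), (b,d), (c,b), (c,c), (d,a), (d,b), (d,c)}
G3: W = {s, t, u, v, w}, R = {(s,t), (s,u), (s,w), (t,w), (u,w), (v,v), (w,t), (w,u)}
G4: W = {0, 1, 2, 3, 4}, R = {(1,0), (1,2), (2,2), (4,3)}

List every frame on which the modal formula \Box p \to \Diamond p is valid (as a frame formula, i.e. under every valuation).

The schema corresponds to seriality: \forall x \exists y Rxy.
G1: ✓.
G2: fails — world a has no successor.
G3: ✓.
G4: fails — world 0 has no successor.
Valid on: G1, G3.

G1, G3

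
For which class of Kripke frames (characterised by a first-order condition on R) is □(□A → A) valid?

This schema is the T□ axiom.
Its frame correspondent is shift-reflexivity — ∀x ∀y (Rxy → Ryy).

shift-reflexivity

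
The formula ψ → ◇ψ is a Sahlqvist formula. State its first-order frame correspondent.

This is a form of the T axiom.
It corresponds to reflexivity: ∀x Rxx.

reflexivity: ∀x Rxx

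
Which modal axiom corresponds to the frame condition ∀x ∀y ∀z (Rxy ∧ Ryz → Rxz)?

The condition is transitivity. The 4 schema □s → □□s defines it.
Suppose □s→□□s is valid. Take Rxy, Ryz and set V(s)={w : Rxw}. Then □s at x, so □□s at x, so □s at y, so s at z, i.e. Rxz.

□s → □□s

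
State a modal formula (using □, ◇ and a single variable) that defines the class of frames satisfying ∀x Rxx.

A defining formula is □q → q (the T axiom).
Suppose □q→q is valid. At any x set V(q)={w : Rxw}. Then □q holds at x, so q holds at x, i.e. Rxx.

□q → q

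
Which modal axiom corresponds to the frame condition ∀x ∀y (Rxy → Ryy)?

The condition is shift-reflexivity. The T□ schema □(□q → q) defines it.
Suppose □(□q→q) is valid. Take Rxy and set V(q)={w : Ryw}. Then at y, □q holds; since □(□q→q) at x, □q→q at y, so q at y, i.e. Ryy.

□(□q → q)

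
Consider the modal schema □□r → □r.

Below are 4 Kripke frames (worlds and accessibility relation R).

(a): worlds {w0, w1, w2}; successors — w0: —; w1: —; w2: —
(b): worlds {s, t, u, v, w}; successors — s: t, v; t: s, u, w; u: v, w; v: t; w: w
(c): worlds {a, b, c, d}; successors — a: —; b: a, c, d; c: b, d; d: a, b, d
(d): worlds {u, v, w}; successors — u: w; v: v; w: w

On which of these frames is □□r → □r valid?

(a), (d)

The schema corresponds to density: ∀x ∀y (Rxy → ∃z (Rxz ∧ Rzy)).
(a): satisfies the condition.
(b): fails — Ruv but no z with Ruz and Rzv.
(c): fails — Rbc but no z with Rbz and Rzc.
(d): satisfies the condition.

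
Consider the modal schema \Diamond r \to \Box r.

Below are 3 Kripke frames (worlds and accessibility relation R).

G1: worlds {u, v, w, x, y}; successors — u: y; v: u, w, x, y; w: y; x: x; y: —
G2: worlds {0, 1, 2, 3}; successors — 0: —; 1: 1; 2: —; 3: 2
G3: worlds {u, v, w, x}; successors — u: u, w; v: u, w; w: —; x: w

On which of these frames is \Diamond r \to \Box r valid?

The schema corresponds to partial functionality: \forall x \forall y \forall z (Rxy \wedge Rxz \to y = z).
G1: fails — v sees both u and w.
G2: holds.
G3: fails — u sees both u and w.

G2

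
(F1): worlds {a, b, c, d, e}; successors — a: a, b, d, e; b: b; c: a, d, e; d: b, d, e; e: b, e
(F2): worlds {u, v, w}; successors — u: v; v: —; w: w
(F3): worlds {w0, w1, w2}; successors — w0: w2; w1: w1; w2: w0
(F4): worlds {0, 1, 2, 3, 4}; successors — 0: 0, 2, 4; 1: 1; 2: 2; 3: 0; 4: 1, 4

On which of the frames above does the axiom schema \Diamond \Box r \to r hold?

(F3)

The schema corresponds to symmetry: \forall x \forall y (Rxy \to Ryx).
(F1): fails — Reb but not Rbe.
(F2): fails — Ruv but not Rvu.
(F3): condition met.
(F4): fails — R02 but not R20.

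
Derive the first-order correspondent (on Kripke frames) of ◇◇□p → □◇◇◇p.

This is a Sahlqvist (Geach-type) schema ◇^2□^1p → □^1◇^3p.
First-order correspondent: ∀x ∀y ∀z ((xR²y ∧ xRz) → ∃w (yRw ∧ zR³w)).

∀x ∀y ∀z ((xR²y ∧ xRz) → ∃w (yRw ∧ zR³w))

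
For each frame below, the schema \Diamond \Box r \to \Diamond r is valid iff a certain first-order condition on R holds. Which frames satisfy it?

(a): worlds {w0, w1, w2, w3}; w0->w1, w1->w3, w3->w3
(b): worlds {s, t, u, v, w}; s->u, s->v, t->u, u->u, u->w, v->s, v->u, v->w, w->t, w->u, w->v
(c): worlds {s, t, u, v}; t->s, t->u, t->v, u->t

(b)

Frame correspondent (Sahlqvist): \forall x \forall y (xRy \to \exists w (yRw \wedge xRw)) — i.e. a generalized confluence (Geach) condition.
(a): fails — w0Rw1 but no w with w1Rw and w0Rw.
(b): holds.
(c): fails — tRs but no w with sRw and tRw.
Valid on: (b).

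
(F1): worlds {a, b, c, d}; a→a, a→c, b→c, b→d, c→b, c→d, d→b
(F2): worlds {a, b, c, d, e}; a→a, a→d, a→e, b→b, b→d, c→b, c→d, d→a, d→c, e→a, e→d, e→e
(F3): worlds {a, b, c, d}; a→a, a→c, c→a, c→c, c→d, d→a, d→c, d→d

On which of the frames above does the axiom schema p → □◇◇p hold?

(F3)

Frame correspondent (Sahlqvist): ∀x ∀z (xRz → ∃w (x = w ∧ zR²w)) — i.e. a generalized confluence (Geach) condition.
(F1): fails — aRc but no w with a=w and cR²w.
(F2): fails — cRd but no w with c=w and dR²w.
(F3): condition met.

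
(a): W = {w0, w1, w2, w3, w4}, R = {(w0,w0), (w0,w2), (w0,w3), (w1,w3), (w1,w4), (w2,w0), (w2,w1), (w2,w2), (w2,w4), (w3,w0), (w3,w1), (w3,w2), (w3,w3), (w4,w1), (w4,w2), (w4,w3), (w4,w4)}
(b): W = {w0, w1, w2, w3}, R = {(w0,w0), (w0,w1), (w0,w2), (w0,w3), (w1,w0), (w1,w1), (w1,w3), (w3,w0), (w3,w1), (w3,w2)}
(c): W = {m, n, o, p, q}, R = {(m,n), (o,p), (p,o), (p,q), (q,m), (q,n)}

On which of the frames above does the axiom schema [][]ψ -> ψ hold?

(a)

The schema corresponds to a generalized confluence (Geach) condition: forall x exists w (x R^2 w & x = w).
(a): condition met.
(b): fails — at w2 but no w with w2R²w and w2=w.
(c): fails — at m but no w with mR²w and m=w.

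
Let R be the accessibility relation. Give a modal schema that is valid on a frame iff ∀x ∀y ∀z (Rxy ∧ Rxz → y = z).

◇s → □s

The condition is partial functionality. The CD schema ◇s → □s defines it.
Suppose ◇s→□s is valid. Take Rxy, Rxz and set V(s)={y}. Then ◇s at x, so □s at x, so s at z, i.e. z=y.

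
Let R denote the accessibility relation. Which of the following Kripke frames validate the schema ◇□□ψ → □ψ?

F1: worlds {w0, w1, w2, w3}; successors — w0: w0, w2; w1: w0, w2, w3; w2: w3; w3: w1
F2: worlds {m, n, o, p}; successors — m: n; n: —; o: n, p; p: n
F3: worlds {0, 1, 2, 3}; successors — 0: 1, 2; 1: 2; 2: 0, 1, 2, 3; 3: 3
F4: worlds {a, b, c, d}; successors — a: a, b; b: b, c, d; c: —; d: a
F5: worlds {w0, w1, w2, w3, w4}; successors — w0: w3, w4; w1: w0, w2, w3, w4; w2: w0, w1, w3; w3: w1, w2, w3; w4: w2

This is the axiom for a generalized confluence (Geach) condition; its first-order frame correspondent is ∀x ∀y ∀z ((xRy ∧ xRz) → ∃w (yR²w ∧ z = w)).
F1: fails — w0Rw2, w0Rw0 but no w with w2R²w and w0=w.
F2: fails — mRn, mRn but no w with nR²w and n=w.
F3: fails — 2R3, 2R0 but no w with 3R²w and 0=w.
F4: fails — bRc, bRb but no w with cR²w and b=w.
F5: fails — w0Rw4, w0Rw4 but no w with w4R²w and w4=w.
Valid on no frame.

none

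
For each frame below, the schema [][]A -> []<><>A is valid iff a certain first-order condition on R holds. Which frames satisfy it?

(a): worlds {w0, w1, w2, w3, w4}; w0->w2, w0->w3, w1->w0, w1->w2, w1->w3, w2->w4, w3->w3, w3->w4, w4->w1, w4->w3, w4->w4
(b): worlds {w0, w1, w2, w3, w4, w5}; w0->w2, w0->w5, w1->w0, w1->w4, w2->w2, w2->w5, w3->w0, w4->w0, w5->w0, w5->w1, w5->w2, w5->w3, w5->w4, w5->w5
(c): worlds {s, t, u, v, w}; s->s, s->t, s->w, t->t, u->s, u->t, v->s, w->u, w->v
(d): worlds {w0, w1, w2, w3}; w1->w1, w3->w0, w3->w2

(a), (b), (c)

Frame correspondent (Sahlqvist): forall x forall z (xRz -> exists w (x R^2 w & z R^2 w)) — i.e. a generalized confluence (Geach) condition.
(a): satisfies the condition.
(b): satisfies the condition.
(c): satisfies the condition.
(d): fails — w3Rw0 but no w with w3R²w and w0R²w.
Valid on: (a), (b), (c).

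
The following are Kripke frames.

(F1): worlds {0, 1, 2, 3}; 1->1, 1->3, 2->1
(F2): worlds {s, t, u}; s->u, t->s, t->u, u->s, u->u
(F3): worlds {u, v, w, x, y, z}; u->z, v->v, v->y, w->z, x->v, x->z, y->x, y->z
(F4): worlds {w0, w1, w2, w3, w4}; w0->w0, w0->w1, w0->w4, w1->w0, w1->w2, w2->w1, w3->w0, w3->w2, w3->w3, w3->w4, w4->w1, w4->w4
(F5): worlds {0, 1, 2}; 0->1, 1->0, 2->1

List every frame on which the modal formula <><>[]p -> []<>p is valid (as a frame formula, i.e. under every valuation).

(F2)

This is the axiom for a generalized confluence (Geach) condition; its first-order frame correspondent is forall x forall y forall z ((x R^2 y & xRz) -> exists w (yRw & zRw)).
(F1): fails — 1R²1, 1R3 but no w with 1Rw and 3Rw.
(F2): ✓.
(F3): fails — vR²v, vRy but no t with vRt and yRt.
(F4): fails — w0R²w1, w0Rw4 but no w with w1Rw and w4Rw.
(F5): fails — 0R²0, 0R1 but no w with 0Rw and 1Rw.
Valid on: (F2).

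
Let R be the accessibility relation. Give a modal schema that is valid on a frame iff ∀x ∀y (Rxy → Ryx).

A defining formula is p → □◇p (the B axiom).
Suppose p→□◇p is valid. Take Rxy and set V(p)={x}. Then p at x, so □◇p at x, so ◇p at y, so some z with Ryz has p; z=x, i.e. Ryx.

p → □◇p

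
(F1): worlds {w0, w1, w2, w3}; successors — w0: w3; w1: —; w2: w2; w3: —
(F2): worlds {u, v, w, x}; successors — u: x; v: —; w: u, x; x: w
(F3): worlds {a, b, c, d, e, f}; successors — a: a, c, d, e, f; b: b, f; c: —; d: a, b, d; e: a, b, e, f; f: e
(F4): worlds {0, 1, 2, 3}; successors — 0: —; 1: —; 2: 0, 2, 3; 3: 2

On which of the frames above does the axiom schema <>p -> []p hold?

Frame correspondent (Sahlqvist): forall x forall y forall z (Rxy & Rxz -> y = z) — i.e. partial functionality.
(F1): ✓.
(F2): fails — w sees both u and x.
(F3): fails — a sees both a and c.
(F4): fails — 2 sees both 0 and 2.

(F1)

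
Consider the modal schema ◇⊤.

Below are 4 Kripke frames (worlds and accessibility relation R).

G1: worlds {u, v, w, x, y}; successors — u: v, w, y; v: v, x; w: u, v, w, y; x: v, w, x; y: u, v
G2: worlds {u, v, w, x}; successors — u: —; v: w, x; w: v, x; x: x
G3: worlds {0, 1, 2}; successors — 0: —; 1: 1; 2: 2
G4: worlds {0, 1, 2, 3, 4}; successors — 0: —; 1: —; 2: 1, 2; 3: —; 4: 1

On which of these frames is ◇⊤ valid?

This is the axiom for seriality; its first-order frame correspondent is ∀x ∃y Rxy.
G1: ✓.
G2: fails — world u has no successor.
G3: fails — world 0 has no successor.
G4: fails — world 0 has no successor.

G1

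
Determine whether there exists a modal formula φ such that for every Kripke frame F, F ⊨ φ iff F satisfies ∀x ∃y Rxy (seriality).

Yes: it is seriality, defined by the D schema □q → ◇q.

Yes, by □q → ◇q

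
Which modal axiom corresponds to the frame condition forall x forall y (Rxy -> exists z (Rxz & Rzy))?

□□s → □s

A defining formula is □□s → □s (the C4 axiom).
Suppose □□s→□s is valid. Take Rxy and set V(s)={w : xR²w}. Then □□s at x, so □s at x, so s at y, i.e. ∃z(Rxz∧Rzy).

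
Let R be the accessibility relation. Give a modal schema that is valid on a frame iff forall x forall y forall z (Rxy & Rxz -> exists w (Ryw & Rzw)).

◇□q → □◇q

A defining formula is ◇□q → □◇q (the .2 axiom).
Suppose ◇□q→□◇q is valid. Take Rxy, Rxz and set V(q)={w : Ryw}. Then □q at y so ◇□q at x, so □◇q at x, so ◇q at z, giving w with Rzw and Ryw.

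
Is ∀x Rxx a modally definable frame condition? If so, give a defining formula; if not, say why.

Yes, by □p → p

Yes: it is reflexivity, defined by the T schema □p → p.
Suppose □p→p is valid. At any x set V(p)={w : Rxw}. Then □p holds at x, so p holds at x, i.e. Rxx.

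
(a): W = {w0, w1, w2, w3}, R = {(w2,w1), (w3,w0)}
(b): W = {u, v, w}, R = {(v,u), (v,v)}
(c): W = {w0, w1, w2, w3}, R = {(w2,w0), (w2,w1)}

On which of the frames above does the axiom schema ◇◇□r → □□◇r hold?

The schema corresponds to a generalized confluence (Geach) condition: ∀x ∀y ∀z ((xR²y ∧ xR²z) → ∃w (yRw ∧ zRw)).
(a): condition met.
(b): fails — vR²u, vR²u but no t with uRt and uRt.
(c): condition met.
Valid on: (a), (c).

(a), (c)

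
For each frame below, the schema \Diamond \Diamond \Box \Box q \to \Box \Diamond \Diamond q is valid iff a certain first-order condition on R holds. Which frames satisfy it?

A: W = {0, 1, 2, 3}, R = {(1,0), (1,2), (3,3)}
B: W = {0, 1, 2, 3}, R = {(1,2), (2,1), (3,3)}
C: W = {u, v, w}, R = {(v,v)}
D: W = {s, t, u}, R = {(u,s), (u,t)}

The schema corresponds to a generalized confluence (Geach) condition: \forall x \forall y \forall z ((x R^2 y \wedge xRz) \to \exists w (y R^2 w \wedge z R^2 w)).
A: holds.
B: fails — 1R²1, 1R2 but no w with 1R²w and 2R²w.
C: holds.
D: holds.

A, C, D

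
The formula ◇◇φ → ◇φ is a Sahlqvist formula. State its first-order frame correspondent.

Equivalently (dual form): □φ → □□φ.
Suppose □φ→□□φ is valid. Take Rxy, Ryz and set V(φ)={w : Rxw}. Then □φ at x, so □□φ at x, so □φ at y, so φ at z, i.e. Rxz.

transitivity: ∀x ∀y ∀z (Rxy ∧ Ryz → Rxz)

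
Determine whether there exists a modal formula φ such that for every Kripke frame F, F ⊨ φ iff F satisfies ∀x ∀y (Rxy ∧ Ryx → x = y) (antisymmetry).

No — not modally definable

If a class were modally definable it would be closed under surjective bounded morphisms (Goldblatt–Thomason).
The 6-cycle (worlds w0,w1,w2,w3,w4,w5 with w0→w1→w2→w3→w4→w5→w0) is antisymmetric. Sending even-indexed worlds to • and odd-indexed worlds to ∘ is a surjective bounded morphism onto the two-world frame with •↔∘, which is not antisymmetric.
So no modal formula (or set of formulas) defines exactly the antisymmetric frames.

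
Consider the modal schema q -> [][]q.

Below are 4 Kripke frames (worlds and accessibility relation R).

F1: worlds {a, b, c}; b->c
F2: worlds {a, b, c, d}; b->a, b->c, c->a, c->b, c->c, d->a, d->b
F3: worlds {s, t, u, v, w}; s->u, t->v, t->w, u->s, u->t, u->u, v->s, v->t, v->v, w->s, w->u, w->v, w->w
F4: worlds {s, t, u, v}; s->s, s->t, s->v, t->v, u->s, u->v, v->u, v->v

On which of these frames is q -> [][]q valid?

F1

This is the axiom for a generalized confluence (Geach) condition; its first-order frame correspondent is forall x forall z (x R^2 z -> exists w (x = w & z = w)).
F1: ✓.
F2: fails — bR²a but b ≠ a.
F3: fails — sR²t but s ≠ t.
F4: fails — sR²t but s ≠ t.
Valid on: F1.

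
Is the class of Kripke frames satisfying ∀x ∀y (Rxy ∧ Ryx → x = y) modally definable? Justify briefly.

If a class were modally definable it would be closed under surjective bounded morphisms (Goldblatt–Thomason).
The 6-cycle (worlds s,t,u,v,w,x with s→t→u→v→w→x→s) is antisymmetric. Sending even-indexed worlds to • and odd-indexed worlds to ∘ is a surjective bounded morphism onto the two-world frame with •↔∘, which is not antisymmetric.
Hence antisymmetry is not modally definable.

Not modally definable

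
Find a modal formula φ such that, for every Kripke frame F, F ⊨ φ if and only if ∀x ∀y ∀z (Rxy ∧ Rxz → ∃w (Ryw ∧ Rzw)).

This is convergence; the standard corresponding axiom is .2: ◇□s → □◇s.

◇□s → □◇s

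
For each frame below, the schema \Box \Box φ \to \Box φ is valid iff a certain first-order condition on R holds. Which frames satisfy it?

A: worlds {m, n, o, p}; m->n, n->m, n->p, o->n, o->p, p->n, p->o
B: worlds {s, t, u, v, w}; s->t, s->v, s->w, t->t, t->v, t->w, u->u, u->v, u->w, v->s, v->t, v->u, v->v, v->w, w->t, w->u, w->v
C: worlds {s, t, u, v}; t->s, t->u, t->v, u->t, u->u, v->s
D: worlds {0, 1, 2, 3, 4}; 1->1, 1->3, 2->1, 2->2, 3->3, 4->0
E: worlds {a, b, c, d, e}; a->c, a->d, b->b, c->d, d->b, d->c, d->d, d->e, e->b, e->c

This is the axiom for density; its first-order frame correspondent is \forall x \forall y (Rxy \to \exists z (Rxz \wedge Rzy)).
A: fails — Rpo but no z with Rpz and Rzo.
B: condition met.
C: fails — Rtv but no z with Rtz and Rzv.
D: fails — R40 but no z with R4z and Rz0.
E: fails — Rec but no z with Rez and Rzc.
Valid on: B.

B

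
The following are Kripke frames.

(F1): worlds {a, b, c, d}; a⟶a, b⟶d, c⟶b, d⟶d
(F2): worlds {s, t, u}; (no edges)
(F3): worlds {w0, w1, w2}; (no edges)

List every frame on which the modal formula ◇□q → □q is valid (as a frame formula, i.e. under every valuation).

(F2), (F3)

The schema corresponds to the Euclidean property: ∀x ∀y ∀z (Rxy ∧ Rxz → Ryz).
(F1): fails — Rcb and Rcb but not Rbb.
(F2): ✓.
(F3): ✓.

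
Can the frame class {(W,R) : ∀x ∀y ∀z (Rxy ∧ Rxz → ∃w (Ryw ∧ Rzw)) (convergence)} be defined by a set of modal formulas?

Yes — defined by ◇□q → □◇q

This is a Sahlqvist condition; the .2 axiom ◇□q → □◇q defines it.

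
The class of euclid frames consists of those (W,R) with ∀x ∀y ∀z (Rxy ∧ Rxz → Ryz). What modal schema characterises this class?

◇s → □◇s

A defining formula is ◇s → □◇s (the 5 axiom).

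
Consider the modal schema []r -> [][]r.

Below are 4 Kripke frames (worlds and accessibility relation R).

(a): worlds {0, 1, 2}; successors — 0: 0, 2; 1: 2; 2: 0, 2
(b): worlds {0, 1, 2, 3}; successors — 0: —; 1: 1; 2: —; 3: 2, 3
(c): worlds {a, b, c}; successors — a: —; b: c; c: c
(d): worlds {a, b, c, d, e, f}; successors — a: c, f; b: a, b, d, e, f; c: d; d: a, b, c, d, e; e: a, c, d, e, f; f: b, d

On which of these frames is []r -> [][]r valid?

(b), (c)

The schema corresponds to transitivity: forall x forall y forall z (Rxy & Ryz -> Rxz).
(a): fails — R12 and R20 but not R10.
(b): ✓.
(c): ✓.
(d): fails — Rcd and Rda but not Rca.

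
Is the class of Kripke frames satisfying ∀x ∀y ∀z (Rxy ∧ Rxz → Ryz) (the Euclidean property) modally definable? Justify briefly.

This is a Sahlqvist condition; the 5 axiom ◇q → □◇q defines it.
Suppose ◇q→□◇q is valid. Take Rxy, Rxz and set V(q)={y}. Then ◇q at x, so □◇q at x, so ◇q at z, so some w with Rzw has q; w=y, i.e. Rzy. By symmetry of the argument, Ryz.

Yes, by ◇q → □◇q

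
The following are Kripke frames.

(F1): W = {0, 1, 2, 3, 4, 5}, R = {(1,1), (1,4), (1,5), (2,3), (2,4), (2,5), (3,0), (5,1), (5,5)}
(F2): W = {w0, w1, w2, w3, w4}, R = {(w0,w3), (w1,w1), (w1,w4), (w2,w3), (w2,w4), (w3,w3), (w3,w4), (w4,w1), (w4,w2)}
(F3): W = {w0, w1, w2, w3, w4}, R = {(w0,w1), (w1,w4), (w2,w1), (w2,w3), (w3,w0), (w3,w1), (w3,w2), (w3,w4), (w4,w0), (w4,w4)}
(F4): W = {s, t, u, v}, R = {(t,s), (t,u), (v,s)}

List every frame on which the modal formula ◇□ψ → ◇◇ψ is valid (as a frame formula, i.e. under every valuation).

The schema corresponds to a generalized confluence (Geach) condition: ∀x ∀y (xRy → ∃w (yRw ∧ xR²w)).
(F1): fails — 1R4 but no w with 4Rw and 1R²w.
(F2): condition met.
(F3): condition met.
(F4): fails — tRs but no w with sRw and tR²w.

(F2), (F3)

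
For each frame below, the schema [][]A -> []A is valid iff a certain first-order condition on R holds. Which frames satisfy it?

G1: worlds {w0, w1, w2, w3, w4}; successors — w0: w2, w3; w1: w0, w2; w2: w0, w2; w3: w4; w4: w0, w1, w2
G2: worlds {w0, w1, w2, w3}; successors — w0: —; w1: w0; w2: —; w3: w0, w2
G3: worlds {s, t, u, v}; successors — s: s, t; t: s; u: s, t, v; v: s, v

G3

The schema corresponds to density: forall x forall y (Rxy -> exists z (Rxz & Rzy)).
G1: fails — Rw4w1 but no z with Rw4z and Rzw1.
G2: fails — Rw1w0 but no z with Rw1z and Rzw0.
G3: satisfies the condition.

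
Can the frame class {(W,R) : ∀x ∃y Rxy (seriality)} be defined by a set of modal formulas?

The condition is seriality. A defining modal formula is □p → ◇p.

Definable; □p → ◇p defines it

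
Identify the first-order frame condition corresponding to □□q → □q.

Density

This schema is the C4 axiom.
It corresponds to density: ∀x ∀y (Rxy → ∃z (Rxz ∧ Rzy)).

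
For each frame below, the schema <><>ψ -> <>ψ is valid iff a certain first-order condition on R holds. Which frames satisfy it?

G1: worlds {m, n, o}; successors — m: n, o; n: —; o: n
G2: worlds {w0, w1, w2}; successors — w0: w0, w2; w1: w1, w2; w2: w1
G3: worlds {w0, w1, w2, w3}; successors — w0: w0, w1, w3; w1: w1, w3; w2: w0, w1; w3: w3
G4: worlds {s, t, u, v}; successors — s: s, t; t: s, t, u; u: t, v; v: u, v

G1

This is the axiom for transitivity; its first-order frame correspondent is forall x forall y forall z (Rxy & Ryz -> Rxz).
G1: satisfies the condition.
G2: fails — Rw0w2 and Rw2w1 but not Rw0w1.
G3: fails — Rw2w0 and Rw0w3 but not Rw2w3.
G4: fails — Ruv and Rvu but not Ruu.
Valid on: G1.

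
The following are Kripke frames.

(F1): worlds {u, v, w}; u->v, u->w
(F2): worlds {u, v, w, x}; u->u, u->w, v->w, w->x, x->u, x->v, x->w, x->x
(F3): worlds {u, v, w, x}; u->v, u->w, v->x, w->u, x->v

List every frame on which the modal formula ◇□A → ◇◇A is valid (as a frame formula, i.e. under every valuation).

(F2), (F3)

Frame correspondent (Sahlqvist): ∀x ∀y (xRy → ∃w (yRw ∧ xR²w)) — i.e. a generalized confluence (Geach) condition.
(F1): fails — uRv but no t with vRt and uR²t.
(F2): satisfies the condition.
(F3): satisfies the condition.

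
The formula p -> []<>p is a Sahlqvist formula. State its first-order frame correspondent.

This schema is the B axiom.
Its frame correspondent is symmetry — forall x forall y (Rxy -> Ryx).

Symmetry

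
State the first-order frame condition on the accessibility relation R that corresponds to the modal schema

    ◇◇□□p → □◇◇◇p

∀x ∀y ∀z ((xR²y ∧ xRz) → ∃w (yR²w ∧ zR³w))

This is a Sahlqvist (Geach-type) schema ◇^2□^2p → □^1◇^3p.
Minimal-valuation argument: fix x; take any y with xR^2y and any z with xR^1z. Set V(p) to the set of worlds R-reachable from y in exactly 2 steps. Then □^2p holds at y, so the antecedent holds at x; validity forces ◇^3p at z, giving a w with zR^3w and yR^2w.
First-order correspondent: ∀x ∀y ∀z ((xR²y ∧ xRz) → ∃w (yR²w ∧ zR³w)).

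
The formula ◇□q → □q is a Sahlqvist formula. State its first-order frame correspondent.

Replacing q by ¬q and contraposing gives the equivalent schema ◇q → □◇q.
Suppose ◇q→□◇q is valid. Take Rxy, Rxz and set V(q)={y}. Then ◇q at x, so □◇q at x, so ◇q at z, so some w with Rzw has q; w=y, i.e. Rzy. By symmetry of the argument, Ryz.
The converse is a direct semantic check.
So the correspondent is the Euclidean property.

the Euclidean property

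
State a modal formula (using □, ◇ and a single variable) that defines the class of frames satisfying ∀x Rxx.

The condition is reflexivity. The T schema □r → r defines it.
Suppose □r→r is valid. At any x set V(r)={w : Rxw}. Then □r holds at x, so r holds at x, i.e. Rxx.

□r → r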